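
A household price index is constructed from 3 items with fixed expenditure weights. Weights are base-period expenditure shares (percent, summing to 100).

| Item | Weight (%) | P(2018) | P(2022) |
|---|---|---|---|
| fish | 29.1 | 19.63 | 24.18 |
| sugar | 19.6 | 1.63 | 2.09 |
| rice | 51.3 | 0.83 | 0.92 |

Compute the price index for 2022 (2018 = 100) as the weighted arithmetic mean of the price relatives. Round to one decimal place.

fish: 29.1 × (24.18/19.63) = 29.1 × 1.231788 = 35.8450
sugar: 19.6 × (2.09/1.63) = 19.6 × 1.282209 = 25.1313
rice: 51.3 × (0.92/0.83) = 51.3 × 1.108434 = 56.8627
Index = Σ wᵢ·(p₁ᵢ/p₀ᵢ) = 35.8450 + 25.1313 + 56.8627 = 117.8390

117.8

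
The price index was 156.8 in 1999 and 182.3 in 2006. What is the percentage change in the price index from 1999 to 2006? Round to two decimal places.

16.26%

Change = (182.3 − 156.8) / 156.8 × 100
       = 25.5 / 156.8 × 100 = 16.2628%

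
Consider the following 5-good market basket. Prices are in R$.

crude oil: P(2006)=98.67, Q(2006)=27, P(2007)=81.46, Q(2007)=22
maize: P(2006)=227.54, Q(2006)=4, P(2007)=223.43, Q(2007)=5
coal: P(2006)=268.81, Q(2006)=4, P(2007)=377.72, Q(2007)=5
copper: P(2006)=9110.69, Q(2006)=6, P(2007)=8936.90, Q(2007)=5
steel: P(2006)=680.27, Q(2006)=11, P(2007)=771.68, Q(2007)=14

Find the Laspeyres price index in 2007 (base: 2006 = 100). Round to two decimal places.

99.88

Laspeyres price index uses base-period quantities as weights.
ΣP(2007)·Q(2006) = 81.46×27 + 223.43×4 + 377.72×4 + 8936.90×6 + 771.68×11 = 2199.42 + 893.72 + 1510.88 + 53621.4 + 8488.48 = 66713.9
ΣP(2006)·Q(2006) = 98.67×27 + 227.54×4 + 268.81×4 + 9110.69×6 + 680.27×11 = 2664.09 + 910.16 + 1075.24 + 54664.14 + 7482.97 = 66796.6
Index = 66713.9 / 66796.6 × 100 = 99.8762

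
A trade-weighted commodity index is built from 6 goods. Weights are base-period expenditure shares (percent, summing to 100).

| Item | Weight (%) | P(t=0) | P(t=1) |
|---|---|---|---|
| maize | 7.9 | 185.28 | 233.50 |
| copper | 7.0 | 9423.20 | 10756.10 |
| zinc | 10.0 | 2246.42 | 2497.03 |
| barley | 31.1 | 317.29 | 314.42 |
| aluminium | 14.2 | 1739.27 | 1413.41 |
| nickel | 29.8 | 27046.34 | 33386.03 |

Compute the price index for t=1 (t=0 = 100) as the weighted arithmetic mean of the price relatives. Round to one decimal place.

maize: 7.9 × (233.50/185.28) = 7.9 × 1.260255 = 9.9560
copper: 7.0 × (10756.10/9423.20) = 7.0 × 1.141449 = 7.9901
zinc: 10.0 × (2497.03/2246.42) = 10.0 × 1.111560 = 11.1156
barley: 31.1 × (314.42/317.29) = 31.1 × 0.990955 = 30.8187
aluminium: 14.2 × (1413.41/1739.27) = 14.2 × 0.812646 = 11.5396
nickel: 29.8 × (33386.03/27046.34) = 29.8 × 1.234401 = 36.7852
Index = Σ wᵢ·(p₁ᵢ/p₀ᵢ) = 9.9560 + 7.9901 + 11.1156 + 30.8187 + 11.5396 + 36.7852 = 108.2052

108.2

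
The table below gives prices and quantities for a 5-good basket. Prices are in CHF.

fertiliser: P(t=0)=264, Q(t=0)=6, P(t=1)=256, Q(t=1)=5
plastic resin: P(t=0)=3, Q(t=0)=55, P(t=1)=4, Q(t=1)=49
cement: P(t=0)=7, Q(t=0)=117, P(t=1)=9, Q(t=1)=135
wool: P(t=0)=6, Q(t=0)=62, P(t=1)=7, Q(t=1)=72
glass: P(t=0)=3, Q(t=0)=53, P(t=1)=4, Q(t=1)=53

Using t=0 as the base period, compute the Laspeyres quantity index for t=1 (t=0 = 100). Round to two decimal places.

Laspeyres quantity index uses base-period prices as weights.
ΣP(t=0)·Q(t=1) = 264×5 + 3×49 + 7×135 + 6×72 + 3×53 = 1320 + 147 + 945 + 432 + 159 = 3003
ΣP(t=0)·Q(t=0) = 264×6 + 3×55 + 7×117 + 6×62 + 3×53 = 1584 + 165 + 819 + 372 + 159 = 3099
Index = 3003 / 3099 × 100 = 96.9022

96.90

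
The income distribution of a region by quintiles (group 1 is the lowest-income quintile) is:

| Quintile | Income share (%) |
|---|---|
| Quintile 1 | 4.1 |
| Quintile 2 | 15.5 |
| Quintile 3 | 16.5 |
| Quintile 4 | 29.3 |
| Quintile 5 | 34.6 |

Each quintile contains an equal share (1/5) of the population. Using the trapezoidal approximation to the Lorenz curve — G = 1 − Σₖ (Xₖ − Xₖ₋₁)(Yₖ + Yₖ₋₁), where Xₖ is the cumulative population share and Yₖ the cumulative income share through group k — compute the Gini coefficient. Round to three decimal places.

0.299

Cumulative income shares Yₖ: 0.0410, 0.1960, 0.3610, 0.6540, 1.0000
Σ (Xₖ−Xₖ₋₁)(Yₖ+Yₖ₋₁) = (1/5)(0.0410+0.0000) + (1/5)(0.1960+0.0410) + (1/5)(0.3610+0.1960) + (1/5)(0.6540+0.3610) + (1/5)(1.0000+0.6540)
  = 0.0082 + 0.0474 + 0.1114 + 0.2030 + 0.3308 = 0.7008
G = 1 − 0.7008 = 0.2992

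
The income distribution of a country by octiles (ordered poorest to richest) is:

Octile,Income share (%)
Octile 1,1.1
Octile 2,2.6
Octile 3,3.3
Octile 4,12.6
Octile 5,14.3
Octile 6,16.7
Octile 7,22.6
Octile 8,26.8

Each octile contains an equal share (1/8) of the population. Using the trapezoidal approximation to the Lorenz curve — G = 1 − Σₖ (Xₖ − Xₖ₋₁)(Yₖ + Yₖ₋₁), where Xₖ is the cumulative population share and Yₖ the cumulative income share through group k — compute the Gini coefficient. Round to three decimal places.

0.402

Cumulative income shares Yₖ: 0.0110, 0.0370, 0.0700, 0.1960, 0.3390, 0.5060, 0.7320, 1.0000
Σ (Xₖ−Xₖ₋₁)(Yₖ+Yₖ₋₁) = (1/8)(0.0110+0.0000) + (1/8)(0.0370+0.0110) + (1/8)(0.0700+0.0370) + (1/8)(0.1960+0.0700) + (1/8)(0.3390+0.1960) + (1/8)(0.5060+0.3390) + (1/8)(0.7320+0.5060) + (1/8)(1.0000+0.7320)
  = 0.0014 + 0.0060 + 0.0134 + 0.0333 + 0.0669 + 0.1056 + 0.1547 + 0.2165 = 0.5978
G = 1 − 0.5978 = 0.4022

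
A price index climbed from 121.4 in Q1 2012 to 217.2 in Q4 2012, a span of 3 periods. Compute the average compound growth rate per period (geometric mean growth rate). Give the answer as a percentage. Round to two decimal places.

21.40%

Growth factor = (217.2/121.4)^(1/3) = (1.789127)^(1/3) = 1.213986
Growth rate = 1.213986 − 1 = 0.213986 = 21.3986%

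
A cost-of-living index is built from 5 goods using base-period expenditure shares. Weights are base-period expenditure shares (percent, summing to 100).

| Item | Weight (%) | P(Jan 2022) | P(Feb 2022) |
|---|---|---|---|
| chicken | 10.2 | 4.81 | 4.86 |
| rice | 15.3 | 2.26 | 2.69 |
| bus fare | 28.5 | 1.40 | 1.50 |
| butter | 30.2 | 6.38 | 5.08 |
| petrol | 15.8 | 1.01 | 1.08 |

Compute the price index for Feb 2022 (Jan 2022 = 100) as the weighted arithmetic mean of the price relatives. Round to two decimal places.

99.99

chicken: 10.2 × (4.86/4.81) = 10.2 × 1.010395 = 10.3060
rice: 15.3 × (2.69/2.26) = 15.3 × 1.190265 = 18.2111
bus fare: 28.5 × (1.50/1.40) = 28.5 × 1.071429 = 30.5357
butter: 30.2 × (5.08/6.38) = 30.2 × 0.796238 = 24.0464
petrol: 15.8 × (1.08/1.01) = 15.8 × 1.069307 = 16.8950
Index = Σ wᵢ·(p₁ᵢ/p₀ᵢ) = 10.3060 + 18.2111 + 30.5357 + 24.0464 + 16.8950 = 99.9942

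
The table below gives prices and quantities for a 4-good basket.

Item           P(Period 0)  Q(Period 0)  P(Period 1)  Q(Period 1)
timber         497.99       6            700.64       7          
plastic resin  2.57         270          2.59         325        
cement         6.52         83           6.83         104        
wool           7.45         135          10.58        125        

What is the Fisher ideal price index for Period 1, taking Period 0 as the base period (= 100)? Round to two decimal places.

Laspeyres component (base-period weights):
ΣP(Period 1)Q(Period 0) = 700.64×6 + 2.59×270 + 6.83×83 + 10.58×135 = 4203.84 + 699.3 + 566.89 + 1428.3 = 6898.33
ΣP(Period 0)Q(Period 0) = 497.99×6 + 2.57×270 + 6.52×83 + 7.45×135 = 2987.94 + 693.9 + 541.16 + 1005.75 = 5228.75
L = 6898.33 / 5228.75 × 100 = 131.9308
Paasche component (current-period weights):
ΣP(Period 1)Q(Period 1) = 700.64×7 + 2.59×325 + 6.83×104 + 10.58×125 = 4904.48 + 841.75 + 710.32 + 1322.5 = 7779.05
ΣP(Period 0)Q(Period 1) = 497.99×7 + 2.57×325 + 6.52×104 + 7.45×125 = 3485.93 + 835.25 + 678.08 + 931.25 = 5930.51
P = 7779.05 / 5930.51 × 100 = 131.1700
Fisher = √(L × P) = √(131.9308 × 131.1700) = 131.5498

131.55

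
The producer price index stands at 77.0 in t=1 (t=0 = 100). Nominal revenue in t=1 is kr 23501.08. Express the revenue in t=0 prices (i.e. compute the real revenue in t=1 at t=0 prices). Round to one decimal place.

30520.9

Real = Nominal ÷ (Index/100) = 23501.08 ÷ (77.0/100)
     = 23501.08 ÷ 0.770 = 30520.8831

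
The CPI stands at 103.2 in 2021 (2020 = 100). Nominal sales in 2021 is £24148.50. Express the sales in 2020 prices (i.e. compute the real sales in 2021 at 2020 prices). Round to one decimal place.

23399.7

Real = Nominal ÷ (Index/100) = 24148.50 ÷ (103.2/100)
     = 24148.50 ÷ 1.032 = 23399.7093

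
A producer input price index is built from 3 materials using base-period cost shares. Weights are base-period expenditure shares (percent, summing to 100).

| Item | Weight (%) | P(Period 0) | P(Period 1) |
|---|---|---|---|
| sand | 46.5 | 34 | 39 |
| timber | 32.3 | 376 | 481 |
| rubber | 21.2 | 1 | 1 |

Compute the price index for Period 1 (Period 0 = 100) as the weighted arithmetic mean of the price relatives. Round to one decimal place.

sand: 46.5 × (39/34) = 46.5 × 1.147059 = 53.3382
timber: 32.3 × (481/376) = 32.3 × 1.279255 = 41.3199
rubber: 21.2 × (1/1) = 21.2 × 1.000000 = 21.2000
Index = Σ wᵢ·(p₁ᵢ/p₀ᵢ) = 53.3382 + 41.3199 + 21.2000 = 115.8582

115.9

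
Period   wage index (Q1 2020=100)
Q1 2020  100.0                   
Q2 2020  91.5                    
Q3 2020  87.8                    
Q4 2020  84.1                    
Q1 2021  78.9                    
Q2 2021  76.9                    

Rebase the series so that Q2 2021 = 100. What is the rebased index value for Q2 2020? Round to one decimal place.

Rebased(Q2 2020) = 91.5 / 76.9 × 100 = 118.9857

119.0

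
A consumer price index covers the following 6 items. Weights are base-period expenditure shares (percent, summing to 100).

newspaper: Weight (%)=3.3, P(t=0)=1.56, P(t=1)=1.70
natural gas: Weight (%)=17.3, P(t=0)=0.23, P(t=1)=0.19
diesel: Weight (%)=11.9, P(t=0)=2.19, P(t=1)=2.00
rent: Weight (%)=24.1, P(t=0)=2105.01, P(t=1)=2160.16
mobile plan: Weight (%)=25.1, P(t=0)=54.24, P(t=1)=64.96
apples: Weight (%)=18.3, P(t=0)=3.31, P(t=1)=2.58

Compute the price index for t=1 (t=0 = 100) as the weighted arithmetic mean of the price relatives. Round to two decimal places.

97.81

newspaper: 3.3 × (1.70/1.56) = 3.3 × 1.089744 = 3.5962
natural gas: 17.3 × (0.19/0.23) = 17.3 × 0.826087 = 14.2913
diesel: 11.9 × (2.00/2.19) = 11.9 × 0.913242 = 10.8676
rent: 24.1 × (2160.16/2105.01) = 24.1 × 1.026199 = 24.7314
mobile plan: 25.1 × (64.96/54.24) = 25.1 × 1.197640 = 30.0608
apples: 18.3 × (2.58/3.31) = 18.3 × 0.779456 = 14.2640
Index = Σ wᵢ·(p₁ᵢ/p₀ᵢ) = 3.5962 + 14.2913 + 10.8676 + 24.7314 + 30.0608 + 14.2640 = 97.8113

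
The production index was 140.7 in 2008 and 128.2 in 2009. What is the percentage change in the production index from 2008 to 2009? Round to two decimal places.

Change = (128.2 − 140.7) / 140.7 × 100
       = -12.5 / 140.7 × 100 = -8.8842%

-8.88%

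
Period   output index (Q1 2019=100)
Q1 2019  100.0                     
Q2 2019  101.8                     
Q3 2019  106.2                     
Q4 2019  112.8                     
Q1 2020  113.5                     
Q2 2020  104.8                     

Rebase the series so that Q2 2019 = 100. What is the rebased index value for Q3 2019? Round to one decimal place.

Rebased(Q3 2019) = 106.2 / 101.8 × 100 = 104.3222

104.3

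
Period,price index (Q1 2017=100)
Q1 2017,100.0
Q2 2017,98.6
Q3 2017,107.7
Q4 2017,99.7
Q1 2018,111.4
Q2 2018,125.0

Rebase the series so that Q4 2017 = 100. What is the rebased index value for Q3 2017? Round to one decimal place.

Rebased(Q3 2017) = 107.7 / 99.7 × 100 = 108.0241

108.0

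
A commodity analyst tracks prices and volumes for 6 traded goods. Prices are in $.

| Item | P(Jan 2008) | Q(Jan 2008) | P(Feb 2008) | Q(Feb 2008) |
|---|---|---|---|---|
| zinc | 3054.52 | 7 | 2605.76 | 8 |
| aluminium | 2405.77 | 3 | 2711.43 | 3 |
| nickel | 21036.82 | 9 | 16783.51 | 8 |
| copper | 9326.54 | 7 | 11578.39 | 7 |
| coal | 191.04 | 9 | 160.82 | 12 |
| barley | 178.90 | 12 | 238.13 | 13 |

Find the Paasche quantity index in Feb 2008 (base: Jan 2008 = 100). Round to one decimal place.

94.9

Paasche quantity index uses current-period prices as weights.
ΣP(Feb 2008)·Q(Feb 2008) = 2605.76×8 + 2711.43×3 + 16783.51×8 + 11578.39×7 + 160.82×12 + 238.13×13 = 20846.08 + 8134.29 + 134268.08 + 81048.73 + 1929.84 + 3095.69 = 249322.71
ΣP(Feb 2008)·Q(Jan 2008) = 2605.76×7 + 2711.43×3 + 16783.51×9 + 11578.39×7 + 160.82×9 + 238.13×12 = 18240.32 + 8134.29 + 151051.59 + 81048.73 + 1447.38 + 2857.56 = 262779.87
Index = 249322.71 / 262779.87 × 100 = 94.8789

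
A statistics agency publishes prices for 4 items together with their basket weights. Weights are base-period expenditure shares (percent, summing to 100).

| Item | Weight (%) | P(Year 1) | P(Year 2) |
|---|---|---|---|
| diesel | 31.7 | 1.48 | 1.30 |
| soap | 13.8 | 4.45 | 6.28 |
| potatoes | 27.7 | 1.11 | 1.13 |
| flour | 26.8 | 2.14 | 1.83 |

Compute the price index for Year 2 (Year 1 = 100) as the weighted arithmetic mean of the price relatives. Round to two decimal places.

98.44

diesel: 31.7 × (1.30/1.48) = 31.7 × 0.878378 = 27.8446
soap: 13.8 × (6.28/4.45) = 13.8 × 1.411236 = 19.4751
potatoes: 27.7 × (1.13/1.11) = 27.7 × 1.018018 = 28.1991
flour: 26.8 × (1.83/2.14) = 26.8 × 0.855140 = 22.9178
Index = Σ wᵢ·(p₁ᵢ/p₀ᵢ) = 27.8446 + 19.4751 + 28.1991 + 22.9178 = 98.4365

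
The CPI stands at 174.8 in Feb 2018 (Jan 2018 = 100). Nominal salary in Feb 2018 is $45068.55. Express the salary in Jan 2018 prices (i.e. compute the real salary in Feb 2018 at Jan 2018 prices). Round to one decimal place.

25782.9

Real = Nominal ÷ (Index/100) = 45068.55 ÷ (174.8/100)
     = 45068.55 ÷ 1.748 = 25782.9233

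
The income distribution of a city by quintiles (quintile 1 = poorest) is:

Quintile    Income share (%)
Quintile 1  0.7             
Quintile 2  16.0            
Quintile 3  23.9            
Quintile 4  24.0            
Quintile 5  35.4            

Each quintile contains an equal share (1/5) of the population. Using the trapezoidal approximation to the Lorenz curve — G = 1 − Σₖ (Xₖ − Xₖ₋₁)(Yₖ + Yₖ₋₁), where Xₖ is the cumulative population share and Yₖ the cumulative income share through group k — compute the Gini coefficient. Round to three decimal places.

0.310

Cumulative income shares Yₖ: 0.0070, 0.1670, 0.4060, 0.6460, 1.0000
Σ (Xₖ−Xₖ₋₁)(Yₖ+Yₖ₋₁) = (1/5)(0.0070+0.0000) + (1/5)(0.1670+0.0070) + (1/5)(0.4060+0.1670) + (1/5)(0.6460+0.4060) + (1/5)(1.0000+0.6460)
  = 0.0014 + 0.0348 + 0.1146 + 0.2104 + 0.3292 = 0.6904
G = 1 − 0.6904 = 0.3096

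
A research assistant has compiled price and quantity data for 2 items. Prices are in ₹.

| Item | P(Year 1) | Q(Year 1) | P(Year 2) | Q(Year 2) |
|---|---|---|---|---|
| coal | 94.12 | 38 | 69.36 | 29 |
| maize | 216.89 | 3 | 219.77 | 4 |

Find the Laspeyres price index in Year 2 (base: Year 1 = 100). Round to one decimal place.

Laspeyres price index uses base-period quantities as weights.
ΣP(Year 2)·Q(Year 1) = 69.36×38 + 219.77×3 = 2635.68 + 659.31 = 3294.99
ΣP(Year 1)·Q(Year 1) = 94.12×38 + 216.89×3 = 3576.56 + 650.67 = 4227.23
Index = 3294.99 / 4227.23 × 100 = 77.9468

77.9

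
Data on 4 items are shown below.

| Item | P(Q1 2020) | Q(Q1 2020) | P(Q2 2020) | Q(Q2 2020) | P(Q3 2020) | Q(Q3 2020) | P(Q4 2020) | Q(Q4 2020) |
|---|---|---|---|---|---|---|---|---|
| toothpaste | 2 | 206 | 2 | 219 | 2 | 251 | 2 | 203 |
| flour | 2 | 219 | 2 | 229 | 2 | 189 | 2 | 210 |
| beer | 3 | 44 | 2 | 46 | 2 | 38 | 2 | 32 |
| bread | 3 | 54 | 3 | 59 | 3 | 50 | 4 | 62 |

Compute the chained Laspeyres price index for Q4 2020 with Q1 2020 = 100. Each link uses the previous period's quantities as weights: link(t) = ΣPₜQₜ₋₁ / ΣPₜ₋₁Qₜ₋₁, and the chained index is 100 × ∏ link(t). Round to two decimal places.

100.50

Link Q1 2020→Q2 2020:
ΣP(Q2 2020)Q(Q1 2020) = 2×206 + 2×219 + 2×44 + 3×54 = 412 + 438 + 88 + 162 = 1100
ΣP(Q1 2020)Q(Q1 2020) = 2×206 + 2×219 + 3×44 + 3×54 = 412 + 438 + 132 + 162 = 1144
link = 1100/1144 = 0.961538
Link Q2 2020→Q3 2020:
ΣP(Q3 2020)Q(Q2 2020) = 2×219 + 2×229 + 2×46 + 3×59 = 438 + 458 + 92 + 177 = 1165
ΣP(Q2 2020)Q(Q2 2020) = 2×219 + 2×229 + 2×46 + 3×59 = 438 + 458 + 92 + 177 = 1165
link = 1165/1165 = 1.000000
Link Q3 2020→Q4 2020:
ΣP(Q4 2020)Q(Q3 2020) = 2×251 + 2×189 + 2×38 + 4×50 = 502 + 378 + 76 + 200 = 1156
ΣP(Q3 2020)Q(Q3 2020) = 2×251 + 2×189 + 2×38 + 3×50 = 502 + 378 + 76 + 150 = 1106
link = 1156/1106 = 1.045208
Chained index = 100 × 0.961538 × 1.000000 × 1.045208 = 100.5008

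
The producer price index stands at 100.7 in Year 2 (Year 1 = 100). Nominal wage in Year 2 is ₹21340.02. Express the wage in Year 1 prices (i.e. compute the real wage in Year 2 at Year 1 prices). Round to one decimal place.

Real = Nominal ÷ (Index/100) = 21340.02 ÷ (100.7/100)
     = 21340.02 ÷ 1.007 = 21191.6783

21191.7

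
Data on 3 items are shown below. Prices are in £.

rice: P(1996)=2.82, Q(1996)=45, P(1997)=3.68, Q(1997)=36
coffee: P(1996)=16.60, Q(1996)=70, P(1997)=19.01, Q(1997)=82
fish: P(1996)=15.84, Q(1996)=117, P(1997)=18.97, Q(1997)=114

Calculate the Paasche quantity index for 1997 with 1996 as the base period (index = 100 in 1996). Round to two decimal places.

Paasche quantity index uses current-period prices as weights.
ΣP(1997)·Q(1997) = 3.68×36 + 19.01×82 + 18.97×114 = 132.48 + 1558.82 + 2162.58 = 3853.88
ΣP(1997)·Q(1996) = 3.68×45 + 19.01×70 + 18.97×117 = 165.6 + 1330.7 + 2219.49 = 3715.79
Index = 3853.88 / 3715.79 × 100 = 103.7163

103.72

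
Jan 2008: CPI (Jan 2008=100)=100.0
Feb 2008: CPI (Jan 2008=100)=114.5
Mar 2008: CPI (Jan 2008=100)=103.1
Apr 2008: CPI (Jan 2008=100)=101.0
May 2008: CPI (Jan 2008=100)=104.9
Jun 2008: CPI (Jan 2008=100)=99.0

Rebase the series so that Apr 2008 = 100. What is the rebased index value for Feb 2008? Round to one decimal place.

Rebased(Feb 2008) = 114.5 / 101.0 × 100 = 113.3663

113.4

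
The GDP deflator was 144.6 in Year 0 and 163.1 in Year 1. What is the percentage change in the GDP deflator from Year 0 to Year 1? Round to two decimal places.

12.79%

Change = (163.1 − 144.6) / 144.6 × 100
       = 18.5 / 144.6 × 100 = 12.7939%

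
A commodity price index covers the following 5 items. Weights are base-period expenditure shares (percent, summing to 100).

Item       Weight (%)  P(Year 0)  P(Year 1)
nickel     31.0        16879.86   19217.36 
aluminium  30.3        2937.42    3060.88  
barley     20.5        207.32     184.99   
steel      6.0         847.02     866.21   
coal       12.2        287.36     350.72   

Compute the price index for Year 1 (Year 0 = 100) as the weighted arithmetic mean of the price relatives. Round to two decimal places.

106.18

nickel: 31.0 × (19217.36/16879.86) = 31.0 × 1.138479 = 35.2928
aluminium: 30.3 × (3060.88/2937.42) = 30.3 × 1.042030 = 31.5735
barley: 20.5 × (184.99/207.32) = 20.5 × 0.892292 = 18.2920
steel: 6.0 × (866.21/847.02) = 6.0 × 1.022656 = 6.1359
coal: 12.2 × (350.72/287.36) = 12.2 × 1.220490 = 14.8900
Index = Σ wᵢ·(p₁ᵢ/p₀ᵢ) = 35.2928 + 31.5735 + 18.2920 + 6.1359 + 14.8900 = 106.1843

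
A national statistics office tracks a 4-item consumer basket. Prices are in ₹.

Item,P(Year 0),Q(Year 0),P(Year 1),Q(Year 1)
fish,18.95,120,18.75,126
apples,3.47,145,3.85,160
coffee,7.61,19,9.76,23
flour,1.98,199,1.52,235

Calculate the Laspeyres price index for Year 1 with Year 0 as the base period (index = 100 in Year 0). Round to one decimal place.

99.4

Laspeyres price index uses base-period quantities as weights.
ΣP(Year 1)·Q(Year 0) = 18.75×120 + 3.85×145 + 9.76×19 + 1.52×199 = 2250 + 558.25 + 185.44 + 302.48 = 3296.17
ΣP(Year 0)·Q(Year 0) = 18.95×120 + 3.47×145 + 7.61×19 + 1.98×199 = 2274 + 503.15 + 144.59 + 394.02 = 3315.76
Index = 3296.17 / 3315.76 × 100 = 99.4092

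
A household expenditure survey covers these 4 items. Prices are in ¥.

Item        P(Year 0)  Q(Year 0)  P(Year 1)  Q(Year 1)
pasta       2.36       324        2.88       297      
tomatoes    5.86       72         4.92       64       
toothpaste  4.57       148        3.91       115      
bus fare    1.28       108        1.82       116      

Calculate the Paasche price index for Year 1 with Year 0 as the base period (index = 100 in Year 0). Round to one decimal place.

Paasche price index uses current-period quantities as weights.
ΣP(Year 1)·Q(Year 1) = 2.88×297 + 4.92×64 + 3.91×115 + 1.82×116 = 855.36 + 314.88 + 449.65 + 211.12 = 1831.01
ΣP(Year 0)·Q(Year 1) = 2.36×297 + 5.86×64 + 4.57×115 + 1.28×116 = 700.92 + 375.04 + 525.55 + 148.48 = 1749.99
Index = 1831.01 / 1749.99 × 100 = 104.6297

104.6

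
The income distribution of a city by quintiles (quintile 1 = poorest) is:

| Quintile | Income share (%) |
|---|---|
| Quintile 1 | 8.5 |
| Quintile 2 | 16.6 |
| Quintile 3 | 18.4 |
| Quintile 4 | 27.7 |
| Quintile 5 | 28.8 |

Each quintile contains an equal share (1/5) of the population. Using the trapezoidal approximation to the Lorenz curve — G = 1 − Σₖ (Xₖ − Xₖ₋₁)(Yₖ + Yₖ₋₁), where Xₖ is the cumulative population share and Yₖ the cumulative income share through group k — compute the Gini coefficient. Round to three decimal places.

Cumulative income shares Yₖ: 0.0850, 0.2510, 0.4350, 0.7120, 1.0000
Σ (Xₖ−Xₖ₋₁)(Yₖ+Yₖ₋₁) = (1/5)(0.0850+0.0000) + (1/5)(0.2510+0.0850) + (1/5)(0.4350+0.2510) + (1/5)(0.7120+0.4350) + (1/5)(1.0000+0.7120)
  = 0.0170 + 0.0672 + 0.1372 + 0.2294 + 0.3424 = 0.7932
G = 1 − 0.7932 = 0.2068

0.207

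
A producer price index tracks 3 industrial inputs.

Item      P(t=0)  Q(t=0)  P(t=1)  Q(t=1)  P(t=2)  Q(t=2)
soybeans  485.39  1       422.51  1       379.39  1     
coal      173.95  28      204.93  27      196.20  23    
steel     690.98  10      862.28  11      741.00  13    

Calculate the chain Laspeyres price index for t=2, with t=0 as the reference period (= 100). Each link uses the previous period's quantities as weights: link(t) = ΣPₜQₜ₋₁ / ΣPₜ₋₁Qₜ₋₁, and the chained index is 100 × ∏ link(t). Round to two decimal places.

107.94

Link t=0→t=1:
ΣP(t=1)Q(t=0) = 422.51×1 + 204.93×28 + 862.28×10 = 422.51 + 5738.04 + 8622.8 = 14783.35
ΣP(t=0)Q(t=0) = 485.39×1 + 173.95×28 + 690.98×10 = 485.39 + 4870.6 + 6909.8 = 12265.79
link = 14783.35/12265.79 = 1.205251
Link t=1→t=2:
ΣP(t=2)Q(t=1) = 379.39×1 + 196.20×27 + 741.00×11 = 379.39 + 5297.4 + 8151 = 13827.79
ΣP(t=1)Q(t=1) = 422.51×1 + 204.93×27 + 862.28×11 = 422.51 + 5533.11 + 9485.08 = 15440.7
link = 13827.79/15440.7 = 0.895542
Chained index = 100 × 1.205251 × 0.895542 = 107.9352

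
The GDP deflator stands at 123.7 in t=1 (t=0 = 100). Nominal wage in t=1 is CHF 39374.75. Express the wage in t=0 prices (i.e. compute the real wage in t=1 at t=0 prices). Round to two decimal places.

Real = Nominal ÷ (Index/100) = 39374.75 ÷ (123.7/100)
     = 39374.75 ÷ 1.237 = 31830.8407

31830.84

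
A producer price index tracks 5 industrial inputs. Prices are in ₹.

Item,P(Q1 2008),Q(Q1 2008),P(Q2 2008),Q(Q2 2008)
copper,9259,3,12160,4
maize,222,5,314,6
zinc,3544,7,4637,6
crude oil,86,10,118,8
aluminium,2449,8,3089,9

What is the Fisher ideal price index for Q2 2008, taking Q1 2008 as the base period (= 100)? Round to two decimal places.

130.02

Laspeyres component (base-period weights):
ΣP(Q2 2008)Q(Q1 2008) = 12160×3 + 314×5 + 4637×7 + 118×10 + 3089×8 = 36480 + 1570 + 32459 + 1180 + 24712 = 96401
ΣP(Q1 2008)Q(Q1 2008) = 9259×3 + 222×5 + 3544×7 + 86×10 + 2449×8 = 27777 + 1110 + 24808 + 860 + 19592 = 74147
L = 96401 / 74147 × 100 = 130.0134
Paasche component (current-period weights):
ΣP(Q2 2008)Q(Q2 2008) = 12160×4 + 314×6 + 4637×6 + 118×8 + 3089×9 = 48640 + 1884 + 27822 + 944 + 27801 = 107091
ΣP(Q1 2008)Q(Q2 2008) = 9259×4 + 222×6 + 3544×6 + 86×8 + 2449×9 = 37036 + 1332 + 21264 + 688 + 22041 = 82361
P = 107091 / 82361 × 100 = 130.0263
Fisher = √(L × P) = √(130.0134 × 130.0263) = 130.0198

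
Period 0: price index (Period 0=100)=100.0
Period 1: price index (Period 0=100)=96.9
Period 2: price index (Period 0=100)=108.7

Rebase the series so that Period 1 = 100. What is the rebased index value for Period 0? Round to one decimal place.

103.2

Rebased(Period 0) = 100.0 / 96.9 × 100 = 103.1992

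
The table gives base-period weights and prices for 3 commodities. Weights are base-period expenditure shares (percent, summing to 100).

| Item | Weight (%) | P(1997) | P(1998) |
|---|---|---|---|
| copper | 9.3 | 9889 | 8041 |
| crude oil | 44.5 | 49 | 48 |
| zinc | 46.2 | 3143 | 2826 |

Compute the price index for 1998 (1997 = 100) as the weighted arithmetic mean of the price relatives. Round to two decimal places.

copper: 9.3 × (8041/9889) = 9.3 × 0.813126 = 7.5621
crude oil: 44.5 × (48/49) = 44.5 × 0.979592 = 43.5918
zinc: 46.2 × (2826/3143) = 46.2 × 0.899141 = 41.5403
Index = Σ wᵢ·(p₁ᵢ/p₀ᵢ) = 7.5621 + 43.5918 + 41.5403 = 92.6942

92.69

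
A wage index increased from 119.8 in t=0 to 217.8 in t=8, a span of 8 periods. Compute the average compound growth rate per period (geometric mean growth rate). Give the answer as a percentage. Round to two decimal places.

7.76%

Growth factor = (217.8/119.8)^(1/8) = (1.818030)^(1/8) = 1.077582
Growth rate = 1.077582 − 1 = 0.077582 = 7.7582%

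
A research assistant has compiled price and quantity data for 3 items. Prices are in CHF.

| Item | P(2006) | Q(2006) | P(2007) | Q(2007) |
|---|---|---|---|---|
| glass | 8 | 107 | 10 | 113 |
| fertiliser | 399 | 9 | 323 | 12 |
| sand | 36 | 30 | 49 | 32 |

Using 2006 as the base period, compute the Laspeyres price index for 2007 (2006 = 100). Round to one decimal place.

Laspeyres price index uses base-period quantities as weights.
ΣP(2007)·Q(2006) = 10×107 + 323×9 + 49×30 = 1070 + 2907 + 1470 = 5447
ΣP(2006)·Q(2006) = 8×107 + 399×9 + 36×30 = 856 + 3591 + 1080 = 5527
Index = 5447 / 5527 × 100 = 98.5526

98.6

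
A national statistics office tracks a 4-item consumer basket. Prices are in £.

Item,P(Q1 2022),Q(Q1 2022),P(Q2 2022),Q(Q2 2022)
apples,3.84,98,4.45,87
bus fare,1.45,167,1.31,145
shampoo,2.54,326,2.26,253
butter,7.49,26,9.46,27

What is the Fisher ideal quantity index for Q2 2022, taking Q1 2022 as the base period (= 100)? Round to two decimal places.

Laspeyres component (base-period weights):
ΣP(Q1 2022)Q(Q2 2022) = 3.84×87 + 1.45×145 + 2.54×253 + 7.49×27 = 334.08 + 210.25 + 642.62 + 202.23 = 1389.18
ΣP(Q1 2022)Q(Q1 2022) = 3.84×98 + 1.45×167 + 2.54×326 + 7.49×26 = 376.32 + 242.15 + 828.04 + 194.74 = 1641.25
L = 1389.18 / 1641.25 × 100 = 84.6416
Paasche component (current-period weights):
ΣP(Q2 2022)Q(Q2 2022) = 4.45×87 + 1.31×145 + 2.26×253 + 9.46×27 = 387.15 + 189.95 + 571.78 + 255.42 = 1404.3
ΣP(Q2 2022)Q(Q1 2022) = 4.45×98 + 1.31×167 + 2.26×326 + 9.46×26 = 436.1 + 218.77 + 736.76 + 245.96 = 1637.59
P = 1404.3 / 1637.59 × 100 = 85.7541
Fisher = √(L × P) = √(84.6416 × 85.7541) = 85.1960

85.20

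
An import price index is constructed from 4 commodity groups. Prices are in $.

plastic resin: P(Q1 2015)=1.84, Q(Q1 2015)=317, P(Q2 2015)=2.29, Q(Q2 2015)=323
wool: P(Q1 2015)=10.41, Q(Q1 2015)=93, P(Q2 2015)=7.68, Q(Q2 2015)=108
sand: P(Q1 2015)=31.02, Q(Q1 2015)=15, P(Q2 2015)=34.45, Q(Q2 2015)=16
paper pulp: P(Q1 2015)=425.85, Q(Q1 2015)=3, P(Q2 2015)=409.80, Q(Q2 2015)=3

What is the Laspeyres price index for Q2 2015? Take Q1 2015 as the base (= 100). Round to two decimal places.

96.72

Laspeyres price index uses base-period quantities as weights.
ΣP(Q2 2015)·Q(Q1 2015) = 2.29×317 + 7.68×93 + 34.45×15 + 409.80×3 = 725.93 + 714.24 + 516.75 + 1229.4 = 3186.32
ΣP(Q1 2015)·Q(Q1 2015) = 1.84×317 + 10.41×93 + 31.02×15 + 425.85×3 = 583.28 + 968.13 + 465.3 + 1277.55 = 3294.26
Index = 3186.32 / 3294.26 × 100 = 96.7234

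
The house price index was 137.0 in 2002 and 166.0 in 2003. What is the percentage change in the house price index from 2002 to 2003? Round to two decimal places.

Change = (166.0 − 137.0) / 137.0 × 100
       = 29.0 / 137.0 × 100 = 21.1679%

21.17%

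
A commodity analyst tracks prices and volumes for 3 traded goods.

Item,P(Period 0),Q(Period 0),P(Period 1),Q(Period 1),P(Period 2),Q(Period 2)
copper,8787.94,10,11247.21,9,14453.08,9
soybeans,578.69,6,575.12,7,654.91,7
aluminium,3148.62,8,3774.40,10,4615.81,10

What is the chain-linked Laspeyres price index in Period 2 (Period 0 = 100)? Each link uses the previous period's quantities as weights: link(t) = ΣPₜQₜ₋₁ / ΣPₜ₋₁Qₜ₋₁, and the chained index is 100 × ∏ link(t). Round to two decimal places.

158.55

Link Period 0→Period 1:
ΣP(Period 1)Q(Period 0) = 11247.21×10 + 575.12×6 + 3774.40×8 = 112472.1 + 3450.72 + 30195.2 = 146118.02
ΣP(Period 0)Q(Period 0) = 8787.94×10 + 578.69×6 + 3148.62×8 = 87879.4 + 3472.14 + 25188.96 = 116540.5
link = 146118.02/116540.5 = 1.253796
Link Period 1→Period 2:
ΣP(Period 2)Q(Period 1) = 14453.08×9 + 654.91×7 + 4615.81×10 = 130077.72 + 4584.37 + 46158.1 = 180820.19
ΣP(Period 1)Q(Period 1) = 11247.21×9 + 575.12×7 + 3774.40×10 = 101224.89 + 4025.84 + 37744 = 142994.73
link = 180820.19/142994.73 = 1.264523
Chained index = 100 × 1.253796 × 1.264523 = 158.5455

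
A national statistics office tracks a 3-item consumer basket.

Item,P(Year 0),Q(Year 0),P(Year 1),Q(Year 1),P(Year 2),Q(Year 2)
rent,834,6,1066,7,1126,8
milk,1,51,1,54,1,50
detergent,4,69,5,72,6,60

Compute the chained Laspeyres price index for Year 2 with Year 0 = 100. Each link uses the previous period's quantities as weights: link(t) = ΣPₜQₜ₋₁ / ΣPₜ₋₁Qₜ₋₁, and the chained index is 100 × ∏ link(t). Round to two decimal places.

Link Year 0→Year 1:
ΣP(Year 1)Q(Year 0) = 1066×6 + 1×51 + 5×69 = 6396 + 51 + 345 = 6792
ΣP(Year 0)Q(Year 0) = 834×6 + 1×51 + 4×69 = 5004 + 51 + 276 = 5331
link = 6792/5331 = 1.274057
Link Year 1→Year 2:
ΣP(Year 2)Q(Year 1) = 1126×7 + 1×54 + 6×72 = 7882 + 54 + 432 = 8368
ΣP(Year 1)Q(Year 1) = 1066×7 + 1×54 + 5×72 = 7462 + 54 + 360 = 7876
link = 8368/7876 = 1.062468
Chained index = 100 × 1.274057 × 1.062468 = 135.3646

135.36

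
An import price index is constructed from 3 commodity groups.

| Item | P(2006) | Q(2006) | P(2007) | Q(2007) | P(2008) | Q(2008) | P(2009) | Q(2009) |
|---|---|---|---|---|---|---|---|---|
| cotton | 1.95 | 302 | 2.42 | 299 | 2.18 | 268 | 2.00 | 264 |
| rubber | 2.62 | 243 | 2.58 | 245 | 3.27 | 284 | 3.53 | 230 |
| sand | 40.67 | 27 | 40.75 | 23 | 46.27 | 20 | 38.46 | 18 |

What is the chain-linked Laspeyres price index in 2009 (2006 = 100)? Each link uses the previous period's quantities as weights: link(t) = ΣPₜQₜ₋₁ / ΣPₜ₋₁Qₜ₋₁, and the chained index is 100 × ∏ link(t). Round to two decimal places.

Link 2006→2007:
ΣP(2007)Q(2006) = 2.42×302 + 2.58×243 + 40.75×27 = 730.84 + 626.94 + 1100.25 = 2458.03
ΣP(2006)Q(2006) = 1.95×302 + 2.62×243 + 40.67×27 = 588.9 + 636.66 + 1098.09 = 2323.65
link = 2458.03/2323.65 = 1.057831
Link 2007→2008:
ΣP(2008)Q(2007) = 2.18×299 + 3.27×245 + 46.27×23 = 651.82 + 801.15 + 1064.21 = 2517.18
ΣP(2007)Q(2007) = 2.42×299 + 2.58×245 + 40.75×23 = 723.58 + 632.1 + 937.25 = 2292.93
link = 2517.18/2292.93 = 1.097801
Link 2008→2009:
ΣP(2009)Q(2008) = 2.00×268 + 3.53×284 + 38.46×20 = 536 + 1002.52 + 769.2 = 2307.72
ΣP(2008)Q(2008) = 2.18×268 + 3.27×284 + 46.27×20 = 584.24 + 928.68 + 925.4 = 2438.32
link = 2307.72/2438.32 = 0.946439
Chained index = 100 × 1.057831 × 1.097801 × 0.946439 = 109.9088

109.91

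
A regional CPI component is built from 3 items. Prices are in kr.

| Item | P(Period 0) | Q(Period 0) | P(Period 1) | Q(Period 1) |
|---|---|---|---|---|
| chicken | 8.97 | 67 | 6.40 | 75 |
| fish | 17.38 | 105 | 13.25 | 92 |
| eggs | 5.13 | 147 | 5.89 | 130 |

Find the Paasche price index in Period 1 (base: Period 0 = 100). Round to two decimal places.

Paasche price index uses current-period quantities as weights.
ΣP(Period 1)·Q(Period 1) = 6.40×75 + 13.25×92 + 5.89×130 = 480 + 1219 + 765.7 = 2464.7
ΣP(Period 0)·Q(Period 1) = 8.97×75 + 17.38×92 + 5.13×130 = 672.75 + 1598.96 + 666.9 = 2938.61
Index = 2464.7 / 2938.61 × 100 = 83.8730

83.87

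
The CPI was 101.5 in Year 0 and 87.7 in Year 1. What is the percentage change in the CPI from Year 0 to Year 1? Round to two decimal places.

-13.60%

Change = (87.7 − 101.5) / 101.5 × 100
       = -13.8 / 101.5 × 100 = -13.5961%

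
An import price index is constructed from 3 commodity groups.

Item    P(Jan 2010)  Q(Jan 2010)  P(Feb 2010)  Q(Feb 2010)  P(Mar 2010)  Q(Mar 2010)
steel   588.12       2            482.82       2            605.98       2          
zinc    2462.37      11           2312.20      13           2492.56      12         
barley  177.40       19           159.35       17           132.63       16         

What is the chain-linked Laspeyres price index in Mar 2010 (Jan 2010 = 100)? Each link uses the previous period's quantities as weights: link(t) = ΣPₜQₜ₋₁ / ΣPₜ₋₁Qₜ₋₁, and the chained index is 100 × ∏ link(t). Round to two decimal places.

98.92

Link Jan 2010→Feb 2010:
ΣP(Feb 2010)Q(Jan 2010) = 482.82×2 + 2312.20×11 + 159.35×19 = 965.64 + 25434.2 + 3027.65 = 29427.49
ΣP(Jan 2010)Q(Jan 2010) = 588.12×2 + 2462.37×11 + 177.40×19 = 1176.24 + 27086.07 + 3370.6 = 31632.91
link = 29427.49/31632.91 = 0.930281
Link Feb 2010→Mar 2010:
ΣP(Mar 2010)Q(Feb 2010) = 605.98×2 + 2492.56×13 + 132.63×17 = 1211.96 + 32403.28 + 2254.71 = 35869.95
ΣP(Feb 2010)Q(Feb 2010) = 482.82×2 + 2312.20×13 + 159.35×17 = 965.64 + 30058.6 + 2708.95 = 33733.19
link = 35869.95/33733.19 = 1.063343
Chained index = 100 × 0.930281 × 1.063343 = 98.9208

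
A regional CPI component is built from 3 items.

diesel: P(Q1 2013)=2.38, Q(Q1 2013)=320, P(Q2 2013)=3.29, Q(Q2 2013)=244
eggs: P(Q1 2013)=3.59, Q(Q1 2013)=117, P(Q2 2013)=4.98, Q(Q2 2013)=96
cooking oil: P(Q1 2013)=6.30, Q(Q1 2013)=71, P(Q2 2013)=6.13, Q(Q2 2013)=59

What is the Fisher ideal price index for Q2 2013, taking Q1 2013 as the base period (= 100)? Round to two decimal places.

Laspeyres component (base-period weights):
ΣP(Q2 2013)Q(Q1 2013) = 3.29×320 + 4.98×117 + 6.13×71 = 1052.8 + 582.66 + 435.23 = 2070.69
ΣP(Q1 2013)Q(Q1 2013) = 2.38×320 + 3.59×117 + 6.30×71 = 761.6 + 420.03 + 447.3 = 1628.93
L = 2070.69 / 1628.93 × 100 = 127.1196
Paasche component (current-period weights):
ΣP(Q2 2013)Q(Q2 2013) = 3.29×244 + 4.98×96 + 6.13×59 = 802.76 + 478.08 + 361.67 = 1642.51
ΣP(Q1 2013)Q(Q2 2013) = 2.38×244 + 3.59×96 + 6.30×59 = 580.72 + 344.64 + 371.7 = 1297.06
P = 1642.51 / 1297.06 × 100 = 126.6333
Fisher = √(L × P) = √(127.1196 × 126.6333) = 126.8762

126.88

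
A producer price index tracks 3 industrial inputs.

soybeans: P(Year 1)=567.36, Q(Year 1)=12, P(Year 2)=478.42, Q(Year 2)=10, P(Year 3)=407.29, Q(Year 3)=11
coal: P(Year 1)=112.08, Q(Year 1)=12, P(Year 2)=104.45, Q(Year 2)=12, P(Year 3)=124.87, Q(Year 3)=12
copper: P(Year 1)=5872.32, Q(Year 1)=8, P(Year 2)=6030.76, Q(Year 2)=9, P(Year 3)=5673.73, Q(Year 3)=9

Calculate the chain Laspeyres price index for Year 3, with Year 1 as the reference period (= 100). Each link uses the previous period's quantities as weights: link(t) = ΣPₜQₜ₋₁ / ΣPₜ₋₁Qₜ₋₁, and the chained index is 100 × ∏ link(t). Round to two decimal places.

94.08

Link Year 1→Year 2:
ΣP(Year 2)Q(Year 1) = 478.42×12 + 104.45×12 + 6030.76×8 = 5741.04 + 1253.4 + 48246.08 = 55240.52
ΣP(Year 1)Q(Year 1) = 567.36×12 + 112.08×12 + 5872.32×8 = 6808.32 + 1344.96 + 46978.56 = 55131.84
link = 55240.52/55131.84 = 1.001971
Link Year 2→Year 3:
ΣP(Year 3)Q(Year 2) = 407.29×10 + 124.87×12 + 5673.73×9 = 4072.9 + 1498.44 + 51063.57 = 56634.91
ΣP(Year 2)Q(Year 2) = 478.42×10 + 104.45×12 + 6030.76×9 = 4784.2 + 1253.4 + 54276.84 = 60314.44
link = 56634.91/60314.44 = 0.938994
Chained index = 100 × 1.001971 × 0.938994 = 94.0845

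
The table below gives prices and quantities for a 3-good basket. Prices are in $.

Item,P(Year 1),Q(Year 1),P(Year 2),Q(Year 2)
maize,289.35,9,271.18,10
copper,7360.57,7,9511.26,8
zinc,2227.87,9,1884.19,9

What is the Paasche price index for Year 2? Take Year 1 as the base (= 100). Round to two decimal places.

117.02

Paasche price index uses current-period quantities as weights.
ΣP(Year 2)·Q(Year 2) = 271.18×10 + 9511.26×8 + 1884.19×9 = 2711.8 + 76090.08 + 16957.71 = 95759.59
ΣP(Year 1)·Q(Year 2) = 289.35×10 + 7360.57×8 + 2227.87×9 = 2893.5 + 58884.56 + 20050.83 = 81828.89
Index = 95759.59 / 81828.89 × 100 = 117.0242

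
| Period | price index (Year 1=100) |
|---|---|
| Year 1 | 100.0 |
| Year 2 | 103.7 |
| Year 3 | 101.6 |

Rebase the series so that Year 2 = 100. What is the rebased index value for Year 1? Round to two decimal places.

Rebased(Year 1) = 100.0 / 103.7 × 100 = 96.4320

96.43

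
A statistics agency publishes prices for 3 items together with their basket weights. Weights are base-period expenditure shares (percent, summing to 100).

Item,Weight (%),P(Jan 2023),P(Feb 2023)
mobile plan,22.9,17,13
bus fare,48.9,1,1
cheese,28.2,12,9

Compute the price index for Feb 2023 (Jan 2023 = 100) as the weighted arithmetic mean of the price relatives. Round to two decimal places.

mobile plan: 22.9 × (13/17) = 22.9 × 0.764706 = 17.5118
bus fare: 48.9 × (1/1) = 48.9 × 1.000000 = 48.9000
cheese: 28.2 × (9/12) = 28.2 × 0.750000 = 21.1500
Index = Σ wᵢ·(p₁ᵢ/p₀ᵢ) = 17.5118 + 48.9000 + 21.1500 = 87.5618

87.56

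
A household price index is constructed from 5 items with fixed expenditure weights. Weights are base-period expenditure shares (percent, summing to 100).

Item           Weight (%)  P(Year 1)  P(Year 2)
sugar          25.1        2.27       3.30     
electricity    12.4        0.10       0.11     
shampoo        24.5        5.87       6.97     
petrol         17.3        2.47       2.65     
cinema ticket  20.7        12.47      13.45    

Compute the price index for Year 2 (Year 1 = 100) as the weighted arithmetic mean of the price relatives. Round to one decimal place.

120.1

sugar: 25.1 × (3.30/2.27) = 25.1 × 1.453744 = 36.4890
electricity: 12.4 × (0.11/0.10) = 12.4 × 1.100000 = 13.6400
shampoo: 24.5 × (6.97/5.87) = 24.5 × 1.187394 = 29.0911
petrol: 17.3 × (2.65/2.47) = 17.3 × 1.072874 = 18.5607
cinema ticket: 20.7 × (13.45/12.47) = 20.7 × 1.078589 = 22.3268
Index = Σ wᵢ·(p₁ᵢ/p₀ᵢ) = 36.4890 + 13.6400 + 29.0911 + 18.5607 + 22.3268 = 120.1076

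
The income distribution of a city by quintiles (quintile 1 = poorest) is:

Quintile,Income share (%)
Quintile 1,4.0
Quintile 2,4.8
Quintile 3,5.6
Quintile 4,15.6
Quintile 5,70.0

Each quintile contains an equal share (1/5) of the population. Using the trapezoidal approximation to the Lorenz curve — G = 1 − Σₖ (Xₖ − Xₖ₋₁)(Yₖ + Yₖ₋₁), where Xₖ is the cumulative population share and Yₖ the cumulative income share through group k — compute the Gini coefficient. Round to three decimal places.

0.571

Cumulative income shares Yₖ: 0.0400, 0.0880, 0.1440, 0.3000, 1.0000
Σ (Xₖ−Xₖ₋₁)(Yₖ+Yₖ₋₁) = (1/5)(0.0400+0.0000) + (1/5)(0.0880+0.0400) + (1/5)(0.1440+0.0880) + (1/5)(0.3000+0.1440) + (1/5)(1.0000+0.3000)
  = 0.0080 + 0.0256 + 0.0464 + 0.0888 + 0.2600 = 0.4288
G = 1 − 0.4288 = 0.5712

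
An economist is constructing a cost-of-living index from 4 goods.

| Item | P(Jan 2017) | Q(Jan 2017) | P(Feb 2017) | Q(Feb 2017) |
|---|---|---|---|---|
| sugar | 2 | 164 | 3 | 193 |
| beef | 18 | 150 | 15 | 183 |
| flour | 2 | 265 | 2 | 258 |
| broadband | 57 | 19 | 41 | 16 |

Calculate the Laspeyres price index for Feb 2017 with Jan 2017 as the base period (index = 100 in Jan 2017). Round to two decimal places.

87.29

Laspeyres price index uses base-period quantities as weights.
ΣP(Feb 2017)·Q(Jan 2017) = 3×164 + 15×150 + 2×265 + 41×19 = 492 + 2250 + 530 + 779 = 4051
ΣP(Jan 2017)·Q(Jan 2017) = 2×164 + 18×150 + 2×265 + 57×19 = 328 + 2700 + 530 + 1083 = 4641
Index = 4051 / 4641 × 100 = 87.2872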